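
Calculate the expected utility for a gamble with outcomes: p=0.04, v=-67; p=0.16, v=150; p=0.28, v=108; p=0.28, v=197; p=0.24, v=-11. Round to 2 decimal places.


EU = sum(p_i * v_i)
0.04 * -67 = -2.68
0.16 * 150 = 24.0
0.28 * 108 = 30.24
0.28 * 197 = 55.16
0.24 * -11 = -2.64
EU = -2.68 + 24.0 + 30.24 + 55.16 + -2.64
= 104.08


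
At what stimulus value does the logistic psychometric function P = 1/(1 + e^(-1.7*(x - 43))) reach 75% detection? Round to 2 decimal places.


At P = 0.75: 0.75 = 1/(1 + e^(-k*(x-x0)))
Solving: e^(-k*(x-x0)) = 1/3
x = x0 + ln(3)/k
ln(3) = 1.0986
x = 43 + 1.0986/1.7
= 43 + 0.6462
= 43.65


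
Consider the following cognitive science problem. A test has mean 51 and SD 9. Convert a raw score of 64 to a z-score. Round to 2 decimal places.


z = (X - mu) / sigma
= (64 - 51) / 9
= 13 / 9
= 1.44


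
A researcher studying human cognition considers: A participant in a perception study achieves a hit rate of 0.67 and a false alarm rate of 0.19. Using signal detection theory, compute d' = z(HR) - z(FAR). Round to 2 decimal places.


d' = z(HR) - z(FAR)
z(0.67) = 0.4399
z(0.19) = -0.8779
d' = 0.4399 - -0.8779
= 1.32


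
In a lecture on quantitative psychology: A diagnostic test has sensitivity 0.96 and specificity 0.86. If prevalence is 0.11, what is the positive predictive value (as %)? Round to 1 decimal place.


PPV = (sens * prev) / (sens * prev + (1-spec) * (1-prev))
Numerator = 0.96 * 0.11 = 0.1056
P(positive and no disease) = (1 - spec) * (1 - prev) = (1 - 0.86) * (1 - 0.11) = 0.1246
Denominator = 0.1056 + 0.1246 = 0.2302
PPV = 0.1056 / 0.2302 = 0.458732
As percentage = 45.9


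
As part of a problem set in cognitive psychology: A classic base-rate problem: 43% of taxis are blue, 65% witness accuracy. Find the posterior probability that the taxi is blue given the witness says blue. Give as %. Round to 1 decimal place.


P(blue | says blue) = P(says blue | blue)*P(blue) / [P(says blue | blue)*P(blue) + P(says blue | not blue)*P(not blue)]
Numerator = 0.65 * 0.43 = 0.2795
False identification = 0.35 * 0.57 = 0.1995
P = 0.2795 / (0.2795 + 0.1995)
= 0.2795 / 0.479
As percentage = 58.4


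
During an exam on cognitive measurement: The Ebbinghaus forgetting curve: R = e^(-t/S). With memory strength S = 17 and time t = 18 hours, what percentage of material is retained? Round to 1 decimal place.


R = e^(-t/S)
-t/S = -18/17 = -1.058824
R = e^(-1.058824) = 0.346863
Percentage = 0.346863 * 100
= 34.7


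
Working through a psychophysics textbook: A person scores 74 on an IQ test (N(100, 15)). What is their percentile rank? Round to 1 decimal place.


z = (IQ - mean) / SD
z = (74 - 100) / 15 = -1.7333
Percentile = Phi(-1.7333) * 100
Phi(-1.7333) = 0.041521
= 4.2


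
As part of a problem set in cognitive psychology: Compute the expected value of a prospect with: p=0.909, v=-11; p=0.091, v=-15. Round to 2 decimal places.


EU = sum(p_i * v_i)
0.909 * -11 = -9.999
0.091 * -15 = -1.365
EU = -9.999 + -1.365
= -11.36


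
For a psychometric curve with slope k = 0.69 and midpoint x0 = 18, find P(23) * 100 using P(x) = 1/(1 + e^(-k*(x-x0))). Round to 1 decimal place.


P(x) = 1/(1 + e^(-0.69*(23 - 18)))
Exponent = -0.69 * 5 = -3.45
e^(-3.45) = 0.031746
P = 1/(1 + 0.031746) = 0.969231
Percentage = 96.9


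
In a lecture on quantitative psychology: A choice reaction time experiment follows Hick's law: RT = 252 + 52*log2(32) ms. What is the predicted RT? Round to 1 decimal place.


RT = 252 + 52 * log2(32)
log2(32) = 5.0
RT = 252 + 52 * 5.0
= 252 + 260.0
= 512.0 ms


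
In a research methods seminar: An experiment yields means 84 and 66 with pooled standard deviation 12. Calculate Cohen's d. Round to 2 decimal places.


Cohen's d = (M1 - M2) / S_pooled
= (84 - 66) / 12
= 18 / 12
= 1.50


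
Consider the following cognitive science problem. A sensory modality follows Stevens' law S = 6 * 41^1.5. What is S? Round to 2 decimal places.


S = 6 * 41^1.5
41^1.5 = 262.5281
S = 6 * 262.5281
= 1575.17


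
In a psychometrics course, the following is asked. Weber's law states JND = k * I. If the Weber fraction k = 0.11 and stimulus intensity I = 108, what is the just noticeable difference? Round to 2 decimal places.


JND = k * I
JND = 0.11 * 108
= 11.88


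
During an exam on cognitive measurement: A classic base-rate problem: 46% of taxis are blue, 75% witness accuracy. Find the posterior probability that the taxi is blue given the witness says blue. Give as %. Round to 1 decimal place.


P(blue | says blue) = P(says blue | blue)*P(blue) / [P(says blue | blue)*P(blue) + P(says blue | not blue)*P(not blue)]
Numerator = 0.75 * 0.46 = 0.345
False identification = 0.25 * 0.54 = 0.135
P = 0.345 / (0.345 + 0.135)
= 0.345 / 0.48
As percentage = 71.9


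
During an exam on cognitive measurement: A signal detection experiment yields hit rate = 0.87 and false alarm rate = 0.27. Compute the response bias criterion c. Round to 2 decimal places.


c = -0.5 * (z(HR) + z(FAR))
z(0.87) = 1.1264
z(0.27) = -0.6128
c = -0.5 * (1.1264 + -0.6128)
= -0.5 * 0.5136
= -0.26


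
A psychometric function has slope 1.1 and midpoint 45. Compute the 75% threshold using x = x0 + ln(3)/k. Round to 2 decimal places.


At P = 0.75: 0.75 = 1/(1 + e^(-k*(x-x0)))
Solving: e^(-k*(x-x0)) = 1/3
x = x0 + ln(3)/k
ln(3) = 1.0986
x = 45 + 1.0986/1.1
= 45 + 0.9987
= 46.00


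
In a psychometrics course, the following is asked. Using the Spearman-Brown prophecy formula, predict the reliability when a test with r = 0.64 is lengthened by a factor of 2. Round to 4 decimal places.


r_new = n*r / (1 + (n-1)*r)
Numerator = 2 * 0.64 = 1.28
Denominator = 1 + 1 * 0.64 = 1.64
r_new = 1.28 / 1.64
= 0.7805


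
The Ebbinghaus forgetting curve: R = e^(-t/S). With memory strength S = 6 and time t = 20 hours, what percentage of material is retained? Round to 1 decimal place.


R = e^(-t/S)
-t/S = -20/6 = -3.333333
R = e^(-3.333333) = 0.035674
Percentage = 0.035674 * 100
= 3.6


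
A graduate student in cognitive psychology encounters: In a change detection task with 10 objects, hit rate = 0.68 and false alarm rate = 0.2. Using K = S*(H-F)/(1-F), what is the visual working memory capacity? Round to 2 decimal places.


K = S * (H - F) / (1 - F)
H - F = 0.48
1 - F = 0.8
K = 10 * 0.48 / 0.8
= 6.00


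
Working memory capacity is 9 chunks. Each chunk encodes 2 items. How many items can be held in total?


Total items = chunks * items_per_chunk
= 9 * 2
= 18


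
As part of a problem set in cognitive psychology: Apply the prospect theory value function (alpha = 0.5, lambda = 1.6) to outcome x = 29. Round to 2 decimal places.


Since x = 29 >= 0, use v(x) = x^0.5
29^0.5 = 5.3852
v(29) = 5.39


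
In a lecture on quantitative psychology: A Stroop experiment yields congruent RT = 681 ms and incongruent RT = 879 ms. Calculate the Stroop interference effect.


Stroop effect = RT(incongruent) - RT(congruent)
= 879 - 681
= 198 ms


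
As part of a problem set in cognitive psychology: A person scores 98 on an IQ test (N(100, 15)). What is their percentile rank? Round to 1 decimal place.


z = (IQ - mean) / SD
z = (98 - 100) / 15 = -0.1333
Percentile = Phi(-0.1333) * 100
Phi(-0.1333) = 0.446978
= 44.7


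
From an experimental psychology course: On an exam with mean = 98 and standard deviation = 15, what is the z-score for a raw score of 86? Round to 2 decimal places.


z = (X - mu) / sigma
= (86 - 98) / 15
= -12 / 15
= -0.80


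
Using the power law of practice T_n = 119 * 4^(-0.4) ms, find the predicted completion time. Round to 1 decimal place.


T_n = 119 * 4^(-0.4)
4^(-0.4) = 0.574349
T_n = 119 * 0.574349
= 68.3 ms


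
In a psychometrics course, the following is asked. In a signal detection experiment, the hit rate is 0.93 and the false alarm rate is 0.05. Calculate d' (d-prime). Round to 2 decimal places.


d' = z(HR) - z(FAR)
z(0.93) = 1.4758
z(0.05) = -1.6449
d' = 1.4758 - -1.6449
= 3.12


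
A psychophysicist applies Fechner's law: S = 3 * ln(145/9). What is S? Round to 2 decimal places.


S = 3 * ln(145/9)
I/I0 = 16.111111
ln(16.111111) = 2.7795
S = 3 * 2.7795
= 8.34


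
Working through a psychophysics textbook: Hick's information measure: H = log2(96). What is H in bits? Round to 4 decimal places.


H = log2(n)
H = log2(96)
= 6.5850


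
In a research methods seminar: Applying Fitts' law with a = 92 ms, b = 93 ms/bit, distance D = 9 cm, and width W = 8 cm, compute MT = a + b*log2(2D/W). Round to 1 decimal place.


MT = 92 + 93 * log2(2*9/8)
2D/W = 2.25
log2(2.25) = 1.1699
MT = 92 + 93 * 1.1699
= 200.8 ms


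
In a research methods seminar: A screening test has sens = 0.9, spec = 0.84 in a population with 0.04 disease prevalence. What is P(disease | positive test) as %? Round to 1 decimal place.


PPV = (sens * prev) / (sens * prev + (1-spec) * (1-prev))
Numerator = 0.9 * 0.04 = 0.036
P(positive and no disease) = (1 - spec) * (1 - prev) = (1 - 0.84) * (1 - 0.04) = 0.1536
Denominator = 0.036 + 0.1536 = 0.1896
PPV = 0.036 / 0.1896 = 0.189873
As percentage = 19.0


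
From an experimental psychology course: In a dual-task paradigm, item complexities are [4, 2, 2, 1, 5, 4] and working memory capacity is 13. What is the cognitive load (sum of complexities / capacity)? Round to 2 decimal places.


Total complexity = 4 + 2 + 2 + 1 + 5 + 4 = 18
Load = total / capacity = 18 / 13
= 1.38


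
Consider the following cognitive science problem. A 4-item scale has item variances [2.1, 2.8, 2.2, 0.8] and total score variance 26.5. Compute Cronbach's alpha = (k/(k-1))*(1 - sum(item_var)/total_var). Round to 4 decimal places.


alpha = (k/(k-1)) * (1 - sum(s_i^2)/s_total^2)
sum(item variances) = 7.9
k/(k-1) = 4/3 = 1.333333
1 - 7.9/26.5 = 1 - 0.298113 = 0.701887
alpha = 1.333333 * 0.701887
= 0.9358


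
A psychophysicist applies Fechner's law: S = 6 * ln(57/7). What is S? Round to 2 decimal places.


S = 6 * ln(57/7)
I/I0 = 8.142857
ln(8.142857) = 2.0971
S = 6 * 2.0971
= 12.58


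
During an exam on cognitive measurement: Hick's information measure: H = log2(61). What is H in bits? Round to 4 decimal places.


H = log2(n)
H = log2(61)
= 5.9307


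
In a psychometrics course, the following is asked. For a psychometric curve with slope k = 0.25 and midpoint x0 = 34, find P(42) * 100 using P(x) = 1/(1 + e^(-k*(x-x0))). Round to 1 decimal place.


P(x) = 1/(1 + e^(-0.25*(42 - 34)))
Exponent = -0.25 * 8 = -2.0
e^(-2.0) = 0.135335
P = 1/(1 + 0.135335) = 0.880797
Percentage = 88.1


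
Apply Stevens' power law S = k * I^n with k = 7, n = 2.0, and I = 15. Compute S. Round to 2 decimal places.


S = 7 * 15^2.0
15^2.0 = 225.0
S = 7 * 225.0
= 1575.00


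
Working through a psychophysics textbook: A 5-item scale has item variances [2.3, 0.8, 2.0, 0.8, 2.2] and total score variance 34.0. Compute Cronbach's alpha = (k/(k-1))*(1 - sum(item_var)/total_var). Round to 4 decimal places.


alpha = (k/(k-1)) * (1 - sum(s_i^2)/s_total^2)
sum(item variances) = 8.1
k/(k-1) = 5/4 = 1.25
1 - 8.1/34.0 = 1 - 0.238235 = 0.761765
alpha = 1.25 * 0.761765
= 0.9522


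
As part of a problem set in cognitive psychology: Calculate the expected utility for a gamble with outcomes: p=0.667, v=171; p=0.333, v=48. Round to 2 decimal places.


EU = sum(p_i * v_i)
0.667 * 171 = 114.057
0.333 * 48 = 15.984
EU = 114.057 + 15.984
= 130.04


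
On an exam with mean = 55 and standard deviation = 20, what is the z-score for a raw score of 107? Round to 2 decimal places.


z = (X - mu) / sigma
= (107 - 55) / 20
= 52 / 20
= 2.60


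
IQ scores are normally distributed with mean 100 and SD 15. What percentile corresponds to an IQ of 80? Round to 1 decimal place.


z = (IQ - mean) / SD
z = (80 - 100) / 15 = -1.3333
Percentile = Phi(-1.3333) * 100
Phi(-1.3333) = 0.091217
= 9.1


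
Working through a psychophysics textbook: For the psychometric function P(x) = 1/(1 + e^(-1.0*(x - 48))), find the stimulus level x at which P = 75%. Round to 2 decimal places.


At P = 0.75: 0.75 = 1/(1 + e^(-k*(x-x0)))
Solving: e^(-k*(x-x0)) = 1/3
x = x0 + ln(3)/k
ln(3) = 1.0986
x = 48 + 1.0986/1.0
= 48 + 1.0986
= 49.10


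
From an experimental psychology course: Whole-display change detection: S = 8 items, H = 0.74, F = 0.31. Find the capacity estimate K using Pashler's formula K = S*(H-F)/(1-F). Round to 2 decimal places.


K = S * (H - F) / (1 - F)
H - F = 0.43
1 - F = 0.69
K = 8 * 0.43 / 0.69
= 4.99


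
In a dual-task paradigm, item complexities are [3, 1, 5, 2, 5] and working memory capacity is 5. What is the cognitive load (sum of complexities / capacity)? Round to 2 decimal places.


Total complexity = 3 + 1 + 5 + 2 + 5 = 16
Load = total / capacity = 16 / 5
= 3.20


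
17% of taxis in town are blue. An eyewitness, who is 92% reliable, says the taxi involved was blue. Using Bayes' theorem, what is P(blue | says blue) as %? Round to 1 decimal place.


P(blue | says blue) = P(says blue | blue)*P(blue) / [P(says blue | blue)*P(blue) + P(says blue | not blue)*P(not blue)]
Numerator = 0.92 * 0.17 = 0.1564
False identification = 0.08 * 0.83 = 0.0664
P = 0.1564 / (0.1564 + 0.0664)
= 0.1564 / 0.2228
As percentage = 70.2


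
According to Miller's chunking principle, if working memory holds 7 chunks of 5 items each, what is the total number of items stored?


Total items = chunks * items_per_chunk
= 7 * 5
= 35


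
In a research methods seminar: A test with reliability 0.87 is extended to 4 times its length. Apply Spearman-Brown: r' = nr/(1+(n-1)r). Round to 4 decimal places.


r_new = n*r / (1 + (n-1)*r)
Numerator = 4 * 0.87 = 3.48
Denominator = 1 + 3 * 0.87 = 3.61
r_new = 3.48 / 3.61
= 0.9640


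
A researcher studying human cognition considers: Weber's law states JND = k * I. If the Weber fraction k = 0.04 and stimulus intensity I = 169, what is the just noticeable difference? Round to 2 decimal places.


JND = k * I
JND = 0.04 * 169
= 6.76


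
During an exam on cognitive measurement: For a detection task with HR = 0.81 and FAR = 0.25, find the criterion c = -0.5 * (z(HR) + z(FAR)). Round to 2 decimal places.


c = -0.5 * (z(HR) + z(FAR))
z(0.81) = 0.8779
z(0.25) = -0.6745
c = -0.5 * (0.8779 + -0.6745)
= -0.5 * 0.2034
= -0.10


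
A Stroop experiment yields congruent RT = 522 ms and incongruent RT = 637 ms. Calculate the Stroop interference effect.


Stroop effect = RT(incongruent) - RT(congruent)
= 637 - 522
= 115 ms


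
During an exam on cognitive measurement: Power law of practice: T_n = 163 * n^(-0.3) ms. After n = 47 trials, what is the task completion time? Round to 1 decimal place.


T_n = 163 * 47^(-0.3)
47^(-0.3) = 0.315044
T_n = 163 * 0.315044
= 51.4 ms


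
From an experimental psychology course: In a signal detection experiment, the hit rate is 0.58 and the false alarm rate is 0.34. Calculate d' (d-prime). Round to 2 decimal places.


d' = z(HR) - z(FAR)
z(0.58) = 0.2019
z(0.34) = -0.4125
d' = 0.2019 - -0.4125
= 0.61


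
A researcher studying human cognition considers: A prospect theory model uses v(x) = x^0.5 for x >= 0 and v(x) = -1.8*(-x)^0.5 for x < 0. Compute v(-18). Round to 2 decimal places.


Since x = -18 < 0, use v(x) = -lambda*(-x)^alpha
(-x) = 18
18^0.5 = 4.2426
v(-18) = -1.8 * 4.2426
= -7.64


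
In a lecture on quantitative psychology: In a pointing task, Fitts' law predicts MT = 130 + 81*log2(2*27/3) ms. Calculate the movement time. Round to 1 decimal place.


MT = 130 + 81 * log2(2*27/3)
2D/W = 18.0
log2(18.0) = 4.1699
MT = 130 + 81 * 4.1699
= 467.8 ms


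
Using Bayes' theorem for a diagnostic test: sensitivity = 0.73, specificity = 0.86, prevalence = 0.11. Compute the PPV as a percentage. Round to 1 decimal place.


PPV = (sens * prev) / (sens * prev + (1-spec) * (1-prev))
Numerator = 0.73 * 0.11 = 0.0803
P(positive and no disease) = (1 - spec) * (1 - prev) = (1 - 0.86) * (1 - 0.11) = 0.1246
Denominator = 0.0803 + 0.1246 = 0.2049
PPV = 0.0803 / 0.2049 = 0.391898
As percentage = 39.2


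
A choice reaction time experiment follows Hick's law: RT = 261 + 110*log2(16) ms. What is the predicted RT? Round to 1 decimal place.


RT = 261 + 110 * log2(16)
log2(16) = 4.0
RT = 261 + 110 * 4.0
= 261 + 440.0
= 701.0 ms


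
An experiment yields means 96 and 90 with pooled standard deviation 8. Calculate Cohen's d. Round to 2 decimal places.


Cohen's d = (M1 - M2) / S_pooled
= (96 - 90) / 8
= 6 / 8
= 0.75


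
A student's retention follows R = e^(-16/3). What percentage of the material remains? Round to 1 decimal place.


R = e^(-t/S)
-t/S = -16/3 = -5.333333
R = e^(-5.333333) = 0.004828
Percentage = 0.004828 * 100
= 0.5


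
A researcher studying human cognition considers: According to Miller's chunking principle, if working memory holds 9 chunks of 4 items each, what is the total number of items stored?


Total items = chunks * items_per_chunk
= 9 * 4
= 36


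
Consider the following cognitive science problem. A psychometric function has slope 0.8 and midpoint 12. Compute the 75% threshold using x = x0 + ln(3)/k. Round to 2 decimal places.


At P = 0.75: 0.75 = 1/(1 + e^(-k*(x-x0)))
Solving: e^(-k*(x-x0)) = 1/3
x = x0 + ln(3)/k
ln(3) = 1.0986
x = 12 + 1.0986/0.8
= 12 + 1.3732
= 13.37


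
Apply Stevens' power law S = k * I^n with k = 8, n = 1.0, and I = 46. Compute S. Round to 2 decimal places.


S = 8 * 46^1.0
46^1.0 = 46.0
S = 8 * 46.0
= 368.00


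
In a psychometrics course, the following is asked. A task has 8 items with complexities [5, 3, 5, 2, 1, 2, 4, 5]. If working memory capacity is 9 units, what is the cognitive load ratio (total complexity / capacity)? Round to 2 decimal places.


Total complexity = 5 + 3 + 5 + 2 + 1 + 2 + 4 + 5 = 27
Load = total / capacity = 27 / 9
= 3.00


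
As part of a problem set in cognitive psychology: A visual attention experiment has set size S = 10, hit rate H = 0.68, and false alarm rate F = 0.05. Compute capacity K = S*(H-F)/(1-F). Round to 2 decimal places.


K = S * (H - F) / (1 - F)
H - F = 0.63
1 - F = 0.95
K = 10 * 0.63 / 0.95
= 6.63


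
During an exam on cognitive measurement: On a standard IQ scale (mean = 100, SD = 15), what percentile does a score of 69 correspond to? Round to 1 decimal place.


z = (IQ - mean) / SD
z = (69 - 100) / 15 = -2.0667
Percentile = Phi(-2.0667) * 100
Phi(-2.0667) = 0.019381
= 1.9


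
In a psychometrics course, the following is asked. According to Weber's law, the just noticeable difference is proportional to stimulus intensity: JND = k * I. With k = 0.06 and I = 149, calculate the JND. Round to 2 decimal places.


JND = k * I
JND = 0.06 * 149
= 8.94


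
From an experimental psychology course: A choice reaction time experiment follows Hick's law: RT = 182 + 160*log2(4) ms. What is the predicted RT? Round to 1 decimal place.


RT = 182 + 160 * log2(4)
log2(4) = 2.0
RT = 182 + 160 * 2.0
= 182 + 320.0
= 502.0 ms


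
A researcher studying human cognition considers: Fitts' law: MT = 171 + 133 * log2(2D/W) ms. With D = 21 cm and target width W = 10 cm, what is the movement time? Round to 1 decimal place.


MT = 171 + 133 * log2(2*21/10)
2D/W = 4.2
log2(4.2) = 2.0704
MT = 171 + 133 * 2.0704
= 446.4 ms


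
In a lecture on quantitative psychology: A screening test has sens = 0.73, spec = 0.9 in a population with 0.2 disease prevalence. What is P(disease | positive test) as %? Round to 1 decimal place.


PPV = (sens * prev) / (sens * prev + (1-spec) * (1-prev))
Numerator = 0.73 * 0.2 = 0.146
P(positive and no disease) = (1 - spec) * (1 - prev) = (1 - 0.9) * (1 - 0.2) = 0.08
Denominator = 0.146 + 0.08 = 0.226
PPV = 0.146 / 0.226 = 0.646018
As percentage = 64.6


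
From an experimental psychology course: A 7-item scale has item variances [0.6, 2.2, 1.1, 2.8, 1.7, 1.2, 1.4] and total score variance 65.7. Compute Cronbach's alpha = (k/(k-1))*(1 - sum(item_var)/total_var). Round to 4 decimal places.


alpha = (k/(k-1)) * (1 - sum(s_i^2)/s_total^2)
sum(item variances) = 11.0
k/(k-1) = 7/6 = 1.166667
1 - 11.0/65.7 = 1 - 0.167428 = 0.832572
alpha = 1.166667 * 0.832572
= 0.9713


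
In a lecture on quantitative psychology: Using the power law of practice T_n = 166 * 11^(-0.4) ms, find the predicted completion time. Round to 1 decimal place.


T_n = 166 * 11^(-0.4)
11^(-0.4) = 0.383215
T_n = 166 * 0.383215
= 63.6 ms


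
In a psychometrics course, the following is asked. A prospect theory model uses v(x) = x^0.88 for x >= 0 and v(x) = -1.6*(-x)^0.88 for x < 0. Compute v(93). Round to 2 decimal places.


Since x = 93 >= 0, use v(x) = x^0.88
93^0.88 = 53.984
v(93) = 53.98


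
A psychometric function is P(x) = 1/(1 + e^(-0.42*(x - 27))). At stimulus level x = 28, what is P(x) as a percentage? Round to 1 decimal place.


P(x) = 1/(1 + e^(-0.42*(28 - 27)))
Exponent = -0.42 * 1 = -0.42
e^(-0.42) = 0.657047
P = 1/(1 + 0.657047) = 0.603483
Percentage = 60.3


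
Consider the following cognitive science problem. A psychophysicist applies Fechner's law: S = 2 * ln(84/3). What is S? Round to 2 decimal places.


S = 2 * ln(84/3)
I/I0 = 28.0
ln(28.0) = 3.3322
S = 2 * 3.3322
= 6.66


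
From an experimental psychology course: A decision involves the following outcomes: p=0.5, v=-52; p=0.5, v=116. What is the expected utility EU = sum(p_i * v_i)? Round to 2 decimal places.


EU = sum(p_i * v_i)
0.5 * -52 = -26.0
0.5 * 116 = 58.0
EU = -26.0 + 58.0
= 32.00


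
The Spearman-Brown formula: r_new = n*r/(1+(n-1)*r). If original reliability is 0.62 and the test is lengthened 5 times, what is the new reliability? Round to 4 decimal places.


r_new = n*r / (1 + (n-1)*r)
Numerator = 5 * 0.62 = 3.1
Denominator = 1 + 4 * 0.62 = 3.48
r_new = 3.1 / 3.48
= 0.8908


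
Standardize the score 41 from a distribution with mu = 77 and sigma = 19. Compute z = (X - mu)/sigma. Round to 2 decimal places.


z = (X - mu) / sigma
= (41 - 77) / 19
= -36 / 19
= -1.89


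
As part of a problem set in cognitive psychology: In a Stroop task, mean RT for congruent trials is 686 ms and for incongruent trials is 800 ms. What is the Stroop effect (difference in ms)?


Stroop effect = RT(incongruent) - RT(congruent)
= 800 - 686
= 114 ms


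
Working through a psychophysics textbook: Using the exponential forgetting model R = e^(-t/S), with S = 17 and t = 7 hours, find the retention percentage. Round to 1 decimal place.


R = e^(-t/S)
-t/S = -7/17 = -0.411765
R = e^(-0.411765) = 0.66248
Percentage = 0.66248 * 100
= 66.2


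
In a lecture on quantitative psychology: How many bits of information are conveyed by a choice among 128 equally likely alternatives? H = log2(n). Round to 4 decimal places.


H = log2(n)
H = log2(128)
= 7.0000


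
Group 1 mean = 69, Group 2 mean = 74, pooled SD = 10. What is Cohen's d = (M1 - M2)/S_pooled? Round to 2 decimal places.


Cohen's d = (M1 - M2) / S_pooled
= (69 - 74) / 10
= -5 / 10
= -0.50


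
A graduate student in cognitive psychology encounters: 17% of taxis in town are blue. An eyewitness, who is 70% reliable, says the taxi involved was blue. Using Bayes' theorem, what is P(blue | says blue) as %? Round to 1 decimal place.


P(blue | says blue) = P(says blue | blue)*P(blue) / [P(says blue | blue)*P(blue) + P(says blue | not blue)*P(not blue)]
Numerator = 0.7 * 0.17 = 0.119
False identification = 0.3 * 0.83 = 0.249
P = 0.119 / (0.119 + 0.249)
= 0.119 / 0.368
As percentage = 32.3


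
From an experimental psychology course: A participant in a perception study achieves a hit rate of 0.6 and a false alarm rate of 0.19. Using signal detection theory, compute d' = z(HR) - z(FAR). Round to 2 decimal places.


d' = z(HR) - z(FAR)
z(0.6) = 0.2533
z(0.19) = -0.8779
d' = 0.2533 - -0.8779
= 1.13


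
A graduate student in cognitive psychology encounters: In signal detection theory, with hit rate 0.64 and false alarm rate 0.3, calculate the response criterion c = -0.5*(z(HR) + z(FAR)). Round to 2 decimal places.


c = -0.5 * (z(HR) + z(FAR))
z(0.64) = 0.3585
z(0.3) = -0.5244
c = -0.5 * (0.3585 + -0.5244)
= -0.5 * -0.1659
= 0.08


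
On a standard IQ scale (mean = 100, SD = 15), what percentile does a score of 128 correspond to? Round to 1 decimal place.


z = (IQ - mean) / SD
z = (128 - 100) / 15 = 1.8667
Percentile = Phi(1.8667) * 100
Phi(1.8667) = 0.969028
= 96.9


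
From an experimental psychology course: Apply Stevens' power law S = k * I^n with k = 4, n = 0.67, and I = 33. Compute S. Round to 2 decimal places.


S = 4 * 33^0.67
33^0.67 = 10.4089
S = 4 * 10.4089
= 41.64


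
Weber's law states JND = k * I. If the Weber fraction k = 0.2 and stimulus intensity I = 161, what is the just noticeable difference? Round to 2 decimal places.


JND = k * I
JND = 0.2 * 161
= 32.20


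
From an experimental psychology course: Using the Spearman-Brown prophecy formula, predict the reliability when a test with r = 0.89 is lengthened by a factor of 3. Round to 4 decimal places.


r_new = n*r / (1 + (n-1)*r)
Numerator = 3 * 0.89 = 2.67
Denominator = 1 + 2 * 0.89 = 2.78
r_new = 2.67 / 2.78
= 0.9604


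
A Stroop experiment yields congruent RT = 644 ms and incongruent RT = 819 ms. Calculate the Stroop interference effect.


Stroop effect = RT(incongruent) - RT(congruent)
= 819 - 644
= 175 ms


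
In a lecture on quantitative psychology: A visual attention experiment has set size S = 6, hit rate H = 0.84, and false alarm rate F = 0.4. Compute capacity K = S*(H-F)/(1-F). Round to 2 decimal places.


K = S * (H - F) / (1 - F)
H - F = 0.44
1 - F = 0.6
K = 6 * 0.44 / 0.6
= 4.40


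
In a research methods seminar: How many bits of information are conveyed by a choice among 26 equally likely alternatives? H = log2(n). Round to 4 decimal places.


H = log2(n)
H = log2(26)
= 4.7004


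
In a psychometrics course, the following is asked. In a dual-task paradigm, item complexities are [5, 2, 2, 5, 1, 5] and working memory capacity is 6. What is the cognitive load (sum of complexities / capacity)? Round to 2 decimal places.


Total complexity = 5 + 2 + 2 + 5 + 1 + 5 = 20
Load = total / capacity = 20 / 6
= 3.33


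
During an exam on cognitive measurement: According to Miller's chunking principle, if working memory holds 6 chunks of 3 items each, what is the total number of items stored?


Total items = chunks * items_per_chunk
= 6 * 3
= 18


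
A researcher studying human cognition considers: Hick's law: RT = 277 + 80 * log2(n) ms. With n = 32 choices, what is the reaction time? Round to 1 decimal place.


RT = 277 + 80 * log2(32)
log2(32) = 5.0
RT = 277 + 80 * 5.0
= 277 + 400.0
= 677.0 ms


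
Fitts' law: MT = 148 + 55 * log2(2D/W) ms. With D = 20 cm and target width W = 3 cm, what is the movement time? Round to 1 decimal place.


MT = 148 + 55 * log2(2*20/3)
2D/W = 13.333333
log2(13.333333) = 3.737
MT = 148 + 55 * 3.737
= 353.5 ms


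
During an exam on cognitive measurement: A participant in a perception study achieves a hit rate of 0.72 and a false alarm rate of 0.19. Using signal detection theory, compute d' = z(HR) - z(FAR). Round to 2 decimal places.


d' = z(HR) - z(FAR)
z(0.72) = 0.5828
z(0.19) = -0.8779
d' = 0.5828 - -0.8779
= 1.46


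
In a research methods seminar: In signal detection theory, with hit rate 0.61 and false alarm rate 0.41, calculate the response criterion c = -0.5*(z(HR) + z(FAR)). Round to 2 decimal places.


c = -0.5 * (z(HR) + z(FAR))
z(0.61) = 0.2793
z(0.41) = -0.2275
c = -0.5 * (0.2793 + -0.2275)
= -0.5 * 0.0518
= -0.03


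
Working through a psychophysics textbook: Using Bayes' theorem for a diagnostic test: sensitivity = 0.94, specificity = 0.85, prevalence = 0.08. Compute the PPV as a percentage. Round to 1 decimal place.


PPV = (sens * prev) / (sens * prev + (1-spec) * (1-prev))
Numerator = 0.94 * 0.08 = 0.0752
P(positive and no disease) = (1 - spec) * (1 - prev) = (1 - 0.85) * (1 - 0.08) = 0.138
Denominator = 0.0752 + 0.138 = 0.2132
PPV = 0.0752 / 0.2132 = 0.35272
As percentage = 35.3


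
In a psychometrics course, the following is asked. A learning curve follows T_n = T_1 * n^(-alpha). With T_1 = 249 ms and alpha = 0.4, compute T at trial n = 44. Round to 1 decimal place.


T_n = 249 * 44^(-0.4)
44^(-0.4) = 0.220099
T_n = 249 * 0.220099
= 54.8 ms


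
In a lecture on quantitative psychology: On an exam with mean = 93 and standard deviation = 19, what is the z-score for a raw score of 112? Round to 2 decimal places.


z = (X - mu) / sigma
= (112 - 93) / 19
= 19 / 19
= 1.00


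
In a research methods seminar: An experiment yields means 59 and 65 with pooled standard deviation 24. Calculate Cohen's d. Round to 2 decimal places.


Cohen's d = (M1 - M2) / S_pooled
= (59 - 65) / 24
= -6 / 24
= -0.25


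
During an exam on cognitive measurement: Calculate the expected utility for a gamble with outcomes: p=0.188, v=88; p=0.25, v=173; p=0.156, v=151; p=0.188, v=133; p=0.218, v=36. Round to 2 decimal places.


EU = sum(p_i * v_i)
0.188 * 88 = 16.544
0.25 * 173 = 43.25
0.156 * 151 = 23.556
0.188 * 133 = 25.004
0.218 * 36 = 7.848
EU = 16.544 + 43.25 + 23.556 + 25.004 + 7.848
= 116.20


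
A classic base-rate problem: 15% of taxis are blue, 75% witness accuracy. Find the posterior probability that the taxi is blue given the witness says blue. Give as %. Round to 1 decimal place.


P(blue | says blue) = P(says blue | blue)*P(blue) / [P(says blue | blue)*P(blue) + P(says blue | not blue)*P(not blue)]
Numerator = 0.75 * 0.15 = 0.1125
False identification = 0.25 * 0.85 = 0.2125
P = 0.1125 / (0.1125 + 0.2125)
= 0.1125 / 0.325
As percentage = 34.6


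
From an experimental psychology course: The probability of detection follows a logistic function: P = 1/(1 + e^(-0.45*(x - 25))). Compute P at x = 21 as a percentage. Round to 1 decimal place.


P(x) = 1/(1 + e^(-0.45*(21 - 25)))
Exponent = -0.45 * -4 = 1.8
e^(1.8) = 6.049647
P = 1/(1 + 6.049647) = 0.141851
Percentage = 14.2


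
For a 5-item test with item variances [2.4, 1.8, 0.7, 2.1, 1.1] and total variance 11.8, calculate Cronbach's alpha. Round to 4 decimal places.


alpha = (k/(k-1)) * (1 - sum(s_i^2)/s_total^2)
sum(item variances) = 8.1
k/(k-1) = 5/4 = 1.25
1 - 8.1/11.8 = 1 - 0.686441 = 0.313559
alpha = 1.25 * 0.313559
= 0.3919


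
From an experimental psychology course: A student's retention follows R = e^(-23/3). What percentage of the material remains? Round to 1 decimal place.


R = e^(-t/S)
-t/S = -23/3 = -7.666667
R = e^(-7.666667) = 0.000468
Percentage = 0.000468 * 100
= 0.0


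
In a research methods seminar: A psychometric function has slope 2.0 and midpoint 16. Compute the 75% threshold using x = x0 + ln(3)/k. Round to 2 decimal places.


At P = 0.75: 0.75 = 1/(1 + e^(-k*(x-x0)))
Solving: e^(-k*(x-x0)) = 1/3
x = x0 + ln(3)/k
ln(3) = 1.0986
x = 16 + 1.0986/2.0
= 16 + 0.5493
= 16.55


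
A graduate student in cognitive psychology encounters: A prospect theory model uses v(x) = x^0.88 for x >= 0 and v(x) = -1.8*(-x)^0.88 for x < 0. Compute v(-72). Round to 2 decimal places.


Since x = -72 < 0, use v(x) = -lambda*(-x)^alpha
(-x) = 72
72^0.88 = 43.0976
v(-72) = -1.8 * 43.0976
= -77.58


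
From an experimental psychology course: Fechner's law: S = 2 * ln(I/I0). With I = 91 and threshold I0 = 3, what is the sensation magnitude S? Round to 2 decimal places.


S = 2 * ln(91/3)
I/I0 = 30.333333
ln(30.333333) = 3.4122
S = 2 * 3.4122
= 6.82


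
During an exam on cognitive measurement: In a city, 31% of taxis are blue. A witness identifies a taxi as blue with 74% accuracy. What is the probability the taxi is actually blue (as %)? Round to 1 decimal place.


P(blue | says blue) = P(says blue | blue)*P(blue) / [P(says blue | blue)*P(blue) + P(says blue | not blue)*P(not blue)]
Numerator = 0.74 * 0.31 = 0.2294
False identification = 0.26 * 0.69 = 0.1794
P = 0.2294 / (0.2294 + 0.1794)
= 0.2294 / 0.4088
As percentage = 56.1


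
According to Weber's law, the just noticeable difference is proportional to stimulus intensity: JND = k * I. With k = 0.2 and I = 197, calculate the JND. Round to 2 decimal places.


JND = k * I
JND = 0.2 * 197
= 39.40


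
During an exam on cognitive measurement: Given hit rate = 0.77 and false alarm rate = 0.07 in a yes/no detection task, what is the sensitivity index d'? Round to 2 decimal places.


d' = z(HR) - z(FAR)
z(0.77) = 0.7388
z(0.07) = -1.4758
d' = 0.7388 - -1.4758
= 2.21


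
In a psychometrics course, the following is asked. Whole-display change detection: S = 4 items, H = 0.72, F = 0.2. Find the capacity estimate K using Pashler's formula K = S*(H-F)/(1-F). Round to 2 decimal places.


K = S * (H - F) / (1 - F)
H - F = 0.52
1 - F = 0.8
K = 4 * 0.52 / 0.8
= 2.60


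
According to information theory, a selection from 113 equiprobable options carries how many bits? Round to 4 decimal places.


H = log2(n)
H = log2(113)
= 6.8202


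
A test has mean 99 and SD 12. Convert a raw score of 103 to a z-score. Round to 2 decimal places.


z = (X - mu) / sigma
= (103 - 99) / 12
= 4 / 12
= 0.33


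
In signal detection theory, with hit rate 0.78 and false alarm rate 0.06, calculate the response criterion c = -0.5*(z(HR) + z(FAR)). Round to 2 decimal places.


c = -0.5 * (z(HR) + z(FAR))
z(0.78) = 0.7722
z(0.06) = -1.5548
c = -0.5 * (0.7722 + -1.5548)
= -0.5 * -0.7826
= 0.39


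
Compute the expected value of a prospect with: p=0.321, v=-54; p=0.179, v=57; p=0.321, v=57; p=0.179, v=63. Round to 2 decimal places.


EU = sum(p_i * v_i)
0.321 * -54 = -17.334
0.179 * 57 = 10.203
0.321 * 57 = 18.297
0.179 * 63 = 11.277
EU = -17.334 + 10.203 + 18.297 + 11.277
= 22.44


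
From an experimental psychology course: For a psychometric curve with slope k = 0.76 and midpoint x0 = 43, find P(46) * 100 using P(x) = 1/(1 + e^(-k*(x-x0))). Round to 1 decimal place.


P(x) = 1/(1 + e^(-0.76*(46 - 43)))
Exponent = -0.76 * 3 = -2.28
e^(-2.28) = 0.102284
P = 1/(1 + 0.102284) = 0.907207
Percentage = 90.7


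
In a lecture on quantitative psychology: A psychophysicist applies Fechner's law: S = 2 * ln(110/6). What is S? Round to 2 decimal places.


S = 2 * ln(110/6)
I/I0 = 18.333333
ln(18.333333) = 2.9087
S = 2 * 2.9087
= 5.82


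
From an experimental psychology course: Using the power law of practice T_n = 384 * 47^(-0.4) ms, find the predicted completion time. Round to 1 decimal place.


T_n = 384 * 47^(-0.4)
47^(-0.4) = 0.214368
T_n = 384 * 0.214368
= 82.3 ms


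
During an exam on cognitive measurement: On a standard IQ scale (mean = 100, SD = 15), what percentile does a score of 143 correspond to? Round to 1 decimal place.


z = (IQ - mean) / SD
z = (143 - 100) / 15 = 2.8667
Percentile = Phi(2.8667) * 100
Phi(2.8667) = 0.997926
= 99.8


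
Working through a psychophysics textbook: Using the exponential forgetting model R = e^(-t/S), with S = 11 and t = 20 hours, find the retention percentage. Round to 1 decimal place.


R = e^(-t/S)
-t/S = -20/11 = -1.818182
R = e^(-1.818182) = 0.162321
Percentage = 0.162321 * 100
= 16.2


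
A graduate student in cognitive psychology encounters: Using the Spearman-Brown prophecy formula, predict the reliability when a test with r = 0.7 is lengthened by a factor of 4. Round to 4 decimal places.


r_new = n*r / (1 + (n-1)*r)
Numerator = 4 * 0.7 = 2.8
Denominator = 1 + 3 * 0.7 = 3.1
r_new = 2.8 / 3.1
= 0.9032


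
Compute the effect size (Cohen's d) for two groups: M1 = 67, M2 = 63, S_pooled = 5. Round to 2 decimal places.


Cohen's d = (M1 - M2) / S_pooled
= (67 - 63) / 5
= 4 / 5
= 0.80


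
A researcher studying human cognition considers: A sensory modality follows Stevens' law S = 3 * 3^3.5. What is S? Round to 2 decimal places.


S = 3 * 3^3.5
3^3.5 = 46.7654
S = 3 * 46.7654
= 140.30


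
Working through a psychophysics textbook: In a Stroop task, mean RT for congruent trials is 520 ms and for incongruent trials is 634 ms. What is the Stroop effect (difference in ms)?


Stroop effect = RT(incongruent) - RT(congruent)
= 634 - 520
= 114 ms


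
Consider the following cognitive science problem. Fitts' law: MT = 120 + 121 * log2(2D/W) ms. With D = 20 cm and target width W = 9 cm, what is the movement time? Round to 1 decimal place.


MT = 120 + 121 * log2(2*20/9)
2D/W = 4.444444
log2(4.444444) = 2.152
MT = 120 + 121 * 2.152
= 380.4 ms


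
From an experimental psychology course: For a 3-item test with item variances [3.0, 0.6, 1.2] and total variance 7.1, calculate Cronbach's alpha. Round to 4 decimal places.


alpha = (k/(k-1)) * (1 - sum(s_i^2)/s_total^2)
sum(item variances) = 4.8
k/(k-1) = 3/2 = 1.5
1 - 4.8/7.1 = 1 - 0.676056 = 0.323944
alpha = 1.5 * 0.323944
= 0.4859


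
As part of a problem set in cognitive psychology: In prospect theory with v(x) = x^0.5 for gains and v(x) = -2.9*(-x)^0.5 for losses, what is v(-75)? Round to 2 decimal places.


Since x = -75 < 0, use v(x) = -lambda*(-x)^alpha
(-x) = 75
75^0.5 = 8.6603
v(-75) = -2.9 * 8.6603
= -25.11


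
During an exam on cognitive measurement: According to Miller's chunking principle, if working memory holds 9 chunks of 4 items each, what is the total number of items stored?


Total items = chunks * items_per_chunk
= 9 * 4
= 36


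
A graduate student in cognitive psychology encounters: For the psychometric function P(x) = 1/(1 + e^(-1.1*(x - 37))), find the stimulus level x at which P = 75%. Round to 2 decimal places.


At P = 0.75: 0.75 = 1/(1 + e^(-k*(x-x0)))
Solving: e^(-k*(x-x0)) = 1/3
x = x0 + ln(3)/k
ln(3) = 1.0986
x = 37 + 1.0986/1.1
= 37 + 0.9987
= 38.00


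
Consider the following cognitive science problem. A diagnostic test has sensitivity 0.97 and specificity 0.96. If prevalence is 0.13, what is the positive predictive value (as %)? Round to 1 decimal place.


PPV = (sens * prev) / (sens * prev + (1-spec) * (1-prev))
Numerator = 0.97 * 0.13 = 0.1261
P(positive and no disease) = (1 - spec) * (1 - prev) = (1 - 0.96) * (1 - 0.13) = 0.0348
Denominator = 0.1261 + 0.0348 = 0.1609
PPV = 0.1261 / 0.1609 = 0.783717
As percentage = 78.4


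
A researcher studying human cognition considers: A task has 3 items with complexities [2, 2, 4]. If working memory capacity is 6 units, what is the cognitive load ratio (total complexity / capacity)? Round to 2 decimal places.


Total complexity = 2 + 2 + 4 = 8
Load = total / capacity = 8 / 6
= 1.33


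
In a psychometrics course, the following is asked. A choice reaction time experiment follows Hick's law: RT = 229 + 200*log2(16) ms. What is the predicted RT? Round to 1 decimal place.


RT = 229 + 200 * log2(16)
log2(16) = 4.0
RT = 229 + 200 * 4.0
= 229 + 800.0
= 1029.0 ms


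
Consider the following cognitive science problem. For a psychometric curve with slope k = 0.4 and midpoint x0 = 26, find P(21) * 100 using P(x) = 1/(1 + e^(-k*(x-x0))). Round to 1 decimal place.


P(x) = 1/(1 + e^(-0.4*(21 - 26)))
Exponent = -0.4 * -5 = 2.0
e^(2.0) = 7.389056
P = 1/(1 + 7.389056) = 0.119203
Percentage = 11.9


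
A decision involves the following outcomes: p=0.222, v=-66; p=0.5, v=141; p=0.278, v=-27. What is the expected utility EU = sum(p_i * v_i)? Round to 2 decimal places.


EU = sum(p_i * v_i)
0.222 * -66 = -14.652
0.5 * 141 = 70.5
0.278 * -27 = -7.506
EU = -14.652 + 70.5 + -7.506
= 48.34


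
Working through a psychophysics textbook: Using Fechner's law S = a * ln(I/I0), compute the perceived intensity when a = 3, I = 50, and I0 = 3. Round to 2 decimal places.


S = 3 * ln(50/3)
I/I0 = 16.666667
ln(16.666667) = 2.8134
S = 3 * 2.8134
= 8.44


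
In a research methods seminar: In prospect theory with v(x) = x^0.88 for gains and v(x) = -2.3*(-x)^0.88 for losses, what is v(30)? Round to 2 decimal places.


Since x = 30 >= 0, use v(x) = x^0.88
30^0.88 = 19.9465
v(30) = 19.95


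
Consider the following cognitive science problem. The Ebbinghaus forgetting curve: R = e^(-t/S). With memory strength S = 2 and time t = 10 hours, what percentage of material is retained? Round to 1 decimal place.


R = e^(-t/S)
-t/S = -10/2 = -5.0
R = e^(-5.0) = 0.006738
Percentage = 0.006738 * 100
= 0.7
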